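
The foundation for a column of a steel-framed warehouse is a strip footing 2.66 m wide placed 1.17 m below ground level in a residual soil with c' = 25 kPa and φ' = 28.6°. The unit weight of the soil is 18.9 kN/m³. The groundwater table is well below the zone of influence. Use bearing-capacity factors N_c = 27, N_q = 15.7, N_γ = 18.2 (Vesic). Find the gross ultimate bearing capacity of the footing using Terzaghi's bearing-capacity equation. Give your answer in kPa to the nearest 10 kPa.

Overburden at base level: q = 18.9 × 1.17 = 22.113 kPa.
Cohesion term c·N_c = 25 × 27 = 675 kPa; surcharge term q·N_q = 22.113 × 15.7 = 347.17 kPa; self-weight term 0.5·γ·B·N_γ = 0.5 × 18.9 × 2.66 × 18.2 = 457.49 kPa.
q_ult = 675 + 347.17 + 457.49 = 1479.7 kPa.

q_ult ≈ 1480 kPa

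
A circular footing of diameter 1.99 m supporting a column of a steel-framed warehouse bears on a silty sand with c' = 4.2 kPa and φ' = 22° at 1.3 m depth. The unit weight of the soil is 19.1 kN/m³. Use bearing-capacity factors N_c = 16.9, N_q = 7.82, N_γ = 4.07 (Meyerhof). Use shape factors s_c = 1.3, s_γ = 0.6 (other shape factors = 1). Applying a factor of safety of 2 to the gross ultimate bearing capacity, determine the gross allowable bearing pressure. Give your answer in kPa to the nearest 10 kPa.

q = γ·D_f = 19.1 × 1.3 = 24.83 kPa.
c·N_c·s_c = 4.2 × 16.9 × 1.3 = 92.274 kPa
q·N_q = 24.83 × 7.82 = 194.17 kPa
0.5·γ·B·N_γ·s_γ = 0.5 × 19.1 × 1.99 × 4.07 × 0.6 = 46.409 kPa
q_ult = 92.274 + 194.17 + 46.409 = 332.85 kPa.
q_all = q_ult / FS = 332.85 / 2 = 166.43 kPa.

q_all ≈ 170 kPa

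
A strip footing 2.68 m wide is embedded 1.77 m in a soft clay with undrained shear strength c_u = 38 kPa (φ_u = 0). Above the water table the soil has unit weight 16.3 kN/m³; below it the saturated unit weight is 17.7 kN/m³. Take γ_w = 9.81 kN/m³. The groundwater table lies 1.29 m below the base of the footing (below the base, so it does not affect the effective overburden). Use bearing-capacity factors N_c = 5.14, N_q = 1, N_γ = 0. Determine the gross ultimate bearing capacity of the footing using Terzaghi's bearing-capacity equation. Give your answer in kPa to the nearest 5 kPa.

q_ult ≈ 225 kPa

Effective surcharge at the founding depth q = γ·D_f = 16.3 × 1.77 = 28.851 kPa.
q_ult = c·N_c + q·N_q
     = 38 × 5.14 + 28.851 × 1
     = 195.32 + 28.851 = 224.17 kPa.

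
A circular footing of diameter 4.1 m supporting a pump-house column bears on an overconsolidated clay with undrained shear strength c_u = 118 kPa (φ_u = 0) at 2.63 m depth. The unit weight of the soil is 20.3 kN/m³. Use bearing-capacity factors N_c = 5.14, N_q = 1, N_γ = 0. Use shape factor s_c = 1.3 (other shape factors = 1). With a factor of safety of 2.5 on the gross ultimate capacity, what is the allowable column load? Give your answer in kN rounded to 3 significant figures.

P_all ≈ 4450 kN

q = γ·D_f = 20.3 × 2.63 = 53.389 kPa.
c·N_c·s_c = 118 × 5.14 × 1.3 = 788.48 kPa
q·N_q = 53.389 × 1 = 53.389 kPa
q_ult = 788.48 + 53.389 = 841.87 kPa.
Gross allowable pressure q_all = 841.87 / 2.5 = 336.75 kPa.
Footing area = 13.2025 m², so allowable column load = 336.75 × 13.2025 = 4445.9 kN.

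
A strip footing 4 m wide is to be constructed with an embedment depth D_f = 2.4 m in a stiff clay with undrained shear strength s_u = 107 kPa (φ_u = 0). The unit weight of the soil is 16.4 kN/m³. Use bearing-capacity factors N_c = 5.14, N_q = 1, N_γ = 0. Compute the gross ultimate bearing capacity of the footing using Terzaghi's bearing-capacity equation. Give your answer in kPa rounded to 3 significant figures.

q_ult ≈ 589 kPa

Overburden at base level: q = 16.4 × 2.4 = 39.36 kPa.
Cohesion term c·N_c = 107 × 5.14 = 549.98 kPa; surcharge term q·N_q = 39.36 × 1 = 39.36 kPa.
q_ult = 549.98 + 39.36 = 589.34 kPa.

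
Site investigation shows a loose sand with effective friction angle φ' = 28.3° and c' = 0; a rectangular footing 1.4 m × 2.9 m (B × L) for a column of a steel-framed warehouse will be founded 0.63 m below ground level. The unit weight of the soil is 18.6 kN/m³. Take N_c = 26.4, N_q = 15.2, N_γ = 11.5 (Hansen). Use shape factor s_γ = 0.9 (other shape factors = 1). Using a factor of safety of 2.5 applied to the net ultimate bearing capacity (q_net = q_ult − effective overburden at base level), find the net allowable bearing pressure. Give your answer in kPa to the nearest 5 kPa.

Overburden at base level: q = 18.6 × 0.63 = 11.718 kPa.
Surcharge term q·N_q = 11.718 × 15.2 = 178.11 kPa; self-weight term 0.5·γ·B·N_γ·s_γ = 0.5 × 18.6 × 1.4 × 11.5 × 0.9 = 134.76 kPa.
q_ult = 178.11 + 134.76 = 312.87 kPa.
Net ultimate: q_net = 312.87 − 11.718 = 301.15 kPa.
q_all(net) = 301.15 / 2.5 = 120.46 kPa.

q_all(net) ≈ 120 kPa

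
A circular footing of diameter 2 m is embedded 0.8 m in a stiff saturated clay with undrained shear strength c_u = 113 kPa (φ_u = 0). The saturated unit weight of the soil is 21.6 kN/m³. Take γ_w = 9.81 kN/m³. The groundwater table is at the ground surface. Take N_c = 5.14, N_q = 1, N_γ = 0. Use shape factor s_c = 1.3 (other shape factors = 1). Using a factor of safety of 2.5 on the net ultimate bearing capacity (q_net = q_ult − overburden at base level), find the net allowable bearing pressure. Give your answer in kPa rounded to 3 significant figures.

q_all(net) ≈ 302 kPa

Water table at ground surface, so effective unit weight γ' = 21.6 − 9.81 = 11.79 kN/m³ is used throughout; overburden q = 11.79 × 0.8 = 9.432 kPa.
Cohesion term c·N_c·s_c = 113 × 5.14 × 1.3 = 755.07 kPa; surcharge term q·N_q = 9.432 × 1 = 9.432 kPa.
q_ult = 755.07 + 9.432 = 764.5 kPa.
q_net = 764.5 − 9.432 = 755.07 kPa.
q_all(net) = 755.07 / 2.5 = 302.03 kPa.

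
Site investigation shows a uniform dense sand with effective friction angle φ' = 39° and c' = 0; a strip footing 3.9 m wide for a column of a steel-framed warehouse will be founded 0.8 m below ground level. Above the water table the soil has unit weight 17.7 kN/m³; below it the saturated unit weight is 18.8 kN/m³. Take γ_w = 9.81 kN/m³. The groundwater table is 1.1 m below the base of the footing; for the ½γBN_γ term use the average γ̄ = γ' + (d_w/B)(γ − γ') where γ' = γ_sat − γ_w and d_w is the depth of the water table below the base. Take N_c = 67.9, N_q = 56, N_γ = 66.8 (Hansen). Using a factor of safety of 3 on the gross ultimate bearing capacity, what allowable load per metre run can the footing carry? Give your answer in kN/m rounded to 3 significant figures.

Effective surcharge at the founding depth q = γ·D_f = 17.7 × 0.8 = 14.16 kPa.
With d_w = 1.1 m < B, γ̄ = 8.99 + (1.1/3.9) × (17.7 − 8.99) = 11.447 kN/m³.
q_ult = q·N_q + 0.5·γ·B·N_γ
     = 14.16 × 56 + 0.5 × 11.447 × 3.9 × 66.8
     = 792.96 + 1491 = 2284 kPa.
Gross allowable pressure q_all = 2284 / 3 = 761.33 kPa.
Allowable wall load = q_all × B = 761.33 × 3.9 = 2969.2 kN per metre run.

≈ 2970 kN/m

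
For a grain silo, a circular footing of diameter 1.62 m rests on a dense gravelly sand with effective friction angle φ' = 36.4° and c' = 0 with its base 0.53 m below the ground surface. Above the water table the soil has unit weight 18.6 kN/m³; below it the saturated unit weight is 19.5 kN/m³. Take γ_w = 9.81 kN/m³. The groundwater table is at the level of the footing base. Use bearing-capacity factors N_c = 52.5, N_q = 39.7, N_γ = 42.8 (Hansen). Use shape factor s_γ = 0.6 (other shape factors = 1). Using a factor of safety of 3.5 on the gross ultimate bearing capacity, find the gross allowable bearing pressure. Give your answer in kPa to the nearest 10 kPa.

Effective surcharge at the founding depth q = γ·D_f = 18.6 × 0.53 = 9.858 kPa.
The water table coincides with the base, so in the self-weight term γ → γ' = 9.69 kN/m³.
q_ult = q·N_q + 0.5·γ·B·N_γ·s_γ
     = 9.858 × 39.7 + 0.5 × 9.69 × 1.62 × 42.8 × 0.6
     = 391.36 + 201.56 = 592.92 kPa.
q_all = 592.92 / 3.5 = 169.41 kPa.

q_all ≈ 170 kPa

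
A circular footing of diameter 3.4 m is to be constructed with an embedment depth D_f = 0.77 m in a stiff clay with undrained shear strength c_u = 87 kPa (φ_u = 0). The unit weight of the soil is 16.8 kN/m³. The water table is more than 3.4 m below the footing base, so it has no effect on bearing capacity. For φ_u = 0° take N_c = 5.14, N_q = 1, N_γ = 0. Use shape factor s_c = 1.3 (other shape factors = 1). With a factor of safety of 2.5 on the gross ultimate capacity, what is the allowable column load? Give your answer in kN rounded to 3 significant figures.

Overburden at base level: q = 16.8 × 0.77 = 12.936 kPa.
Cohesion term c·N_c·s_c = 87 × 5.14 × 1.3 = 581.33 kPa; surcharge term q·N_q = 12.936 × 1 = 12.936 kPa.
q_ult = 581.33 + 12.936 = 594.27 kPa.
Gross allowable pressure q_all = 594.27 / 2.5 = 237.71 kPa.
Footing area = 9.0792 m², so allowable column load = 237.71 × 9.0792 = 2158.2 kN.

P_all ≈ 2160 kN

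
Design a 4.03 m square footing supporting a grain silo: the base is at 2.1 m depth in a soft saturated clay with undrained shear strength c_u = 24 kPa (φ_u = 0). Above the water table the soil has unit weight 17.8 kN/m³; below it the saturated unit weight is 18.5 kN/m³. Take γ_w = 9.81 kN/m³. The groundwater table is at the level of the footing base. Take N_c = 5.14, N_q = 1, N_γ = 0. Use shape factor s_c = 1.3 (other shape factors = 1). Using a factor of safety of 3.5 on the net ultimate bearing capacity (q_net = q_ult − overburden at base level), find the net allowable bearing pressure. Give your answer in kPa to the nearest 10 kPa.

q = γ·D_f = 17.8 × 2.1 = 37.38 kPa.
c·N_c·s_c = 24 × 5.14 × 1.3 = 160.37 kPa
q·N_q = 37.38 × 1 = 37.38 kPa
q_ult = 160.37 + 37.38 = 197.75 kPa.
q_net = 197.75 − 37.38 = 160.37 kPa.
q_all(net) = 160.37 / 3.5 = 45.819 kPa.

q_all(net) ≈ 50 kPa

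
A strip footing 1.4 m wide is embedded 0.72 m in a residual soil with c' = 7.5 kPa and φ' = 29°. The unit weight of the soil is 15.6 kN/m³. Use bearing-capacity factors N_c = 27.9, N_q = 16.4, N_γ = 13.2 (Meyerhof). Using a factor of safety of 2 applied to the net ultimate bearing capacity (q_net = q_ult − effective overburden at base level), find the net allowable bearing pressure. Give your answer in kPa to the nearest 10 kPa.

q_all(net) ≈ 260 kPa

Effective surcharge at the founding depth q = γ·D_f = 15.6 × 0.72 = 11.232 kPa.
q_ult = c·N_c + q·N_q + 0.5·γ·B·N_γ
     = 7.5 × 27.9 + 11.232 × 16.4 + 0.5 × 15.6 × 1.4 × 13.2
     = 209.25 + 184.2 + 144.14 = 537.6 kPa.
Net ultimate: q_net = 537.6 − 11.232 = 526.37 kPa.
q_all(net) = 526.37 / 2 = 263.18 kPa.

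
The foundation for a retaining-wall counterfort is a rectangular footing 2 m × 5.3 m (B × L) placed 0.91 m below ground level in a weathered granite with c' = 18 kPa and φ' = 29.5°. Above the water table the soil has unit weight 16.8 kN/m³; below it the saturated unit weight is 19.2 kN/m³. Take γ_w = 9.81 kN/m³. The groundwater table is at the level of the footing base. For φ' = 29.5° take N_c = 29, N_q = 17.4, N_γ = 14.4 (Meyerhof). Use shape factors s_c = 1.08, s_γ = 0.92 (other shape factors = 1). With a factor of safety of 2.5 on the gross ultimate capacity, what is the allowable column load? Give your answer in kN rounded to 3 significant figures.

Effective surcharge at the founding depth q = γ·D_f = 16.8 × 0.91 = 15.288 kPa.
The water table coincides with the base, so in the self-weight term γ → γ' = 9.39 kN/m³.
q_ult = c·N_c·s_c + q·N_q + 0.5·γ·B·N_γ·s_γ
     = 18 × 29 × 1.08 + 15.288 × 17.4 + 0.5 × 9.39 × 2 × 14.4 × 0.92
     = 563.76 + 266.01 + 124.4 = 954.17 kPa.
Gross allowable pressure q_all = 954.17 / 2.5 = 381.67 kPa.
Footing area = 10.6 m², so allowable column load = 381.67 × 10.6 = 4045.7 kN.

P_all ≈ 4050 kN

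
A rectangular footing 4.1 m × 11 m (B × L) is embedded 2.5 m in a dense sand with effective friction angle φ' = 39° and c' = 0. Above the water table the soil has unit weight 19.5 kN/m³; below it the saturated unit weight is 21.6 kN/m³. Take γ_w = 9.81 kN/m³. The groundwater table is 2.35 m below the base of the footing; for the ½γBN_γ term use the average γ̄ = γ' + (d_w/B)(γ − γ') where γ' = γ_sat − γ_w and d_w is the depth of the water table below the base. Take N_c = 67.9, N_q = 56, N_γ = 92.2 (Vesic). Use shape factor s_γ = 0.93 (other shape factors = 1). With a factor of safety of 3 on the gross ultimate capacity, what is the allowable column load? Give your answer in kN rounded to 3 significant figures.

Effective surcharge at the founding depth q = γ·D_f = 19.5 × 2.5 = 48.75 kPa.
With d_w = 2.35 m < B, γ̄ = 11.79 + (2.35/4.1) × (19.5 − 11.79) = 16.209 kN/m³.
q_ult = q·N_q + 0.5·γ·B·N_γ·s_γ
     = 48.75 × 56 + 0.5 × 16.209 × 4.1 × 92.2 × 0.93
     = 2730 + 2849.2 = 5579.2 kPa.
Gross allowable pressure q_all = 5579.2 / 3 = 1859.7 kPa.
Footing area = 45.1 m², so allowable column load = 1859.7 × 45.1 = 83874 kN.

P_all ≈ 83900 kN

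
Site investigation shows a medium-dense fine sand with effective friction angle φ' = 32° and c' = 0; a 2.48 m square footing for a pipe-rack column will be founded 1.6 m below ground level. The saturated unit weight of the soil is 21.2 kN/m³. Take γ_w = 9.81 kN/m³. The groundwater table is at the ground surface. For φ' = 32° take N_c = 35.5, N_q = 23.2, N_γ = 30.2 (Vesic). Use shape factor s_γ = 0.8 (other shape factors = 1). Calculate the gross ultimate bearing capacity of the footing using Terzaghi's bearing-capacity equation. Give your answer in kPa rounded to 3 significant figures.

γ' = 21.2 − 9.81 = 11.39 kN/m³ (submerged throughout). q = 11.39 × 1.6 = 18.224 kPa; the same γ' applies in the ½γBN_γ term.
q·N_q = 18.224 × 23.2 = 422.8 kPa
0.5·γ·B·N_γ·s_γ = 0.5 × 11.39 × 2.48 × 30.2 × 0.8 = 341.23 kPa
q_ult = 422.8 + 341.23 = 764.02 kPa.

q_ult ≈ 764 kPa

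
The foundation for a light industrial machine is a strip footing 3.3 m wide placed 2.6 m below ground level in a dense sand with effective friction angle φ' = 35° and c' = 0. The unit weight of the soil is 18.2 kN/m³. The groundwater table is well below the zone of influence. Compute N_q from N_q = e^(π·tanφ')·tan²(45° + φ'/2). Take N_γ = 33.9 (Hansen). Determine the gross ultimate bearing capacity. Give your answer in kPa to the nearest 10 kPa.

q_ult ≈ 2590 kPa

tan35° = 0.7002, so N_q = e^(π×0.7002)·tan²(62.5°) = 9.023 × 3.69 = 33.3.
Overburden at base level: q = 18.2 × 2.6 = 47.32 kPa.
Surcharge term q·N_q = 47.32 × 33.296 = 1575.6 kPa; self-weight term 0.5·γ·B·N_γ = 0.5 × 18.2 × 3.3 × 33.9 = 1018 kPa.
q_ult = 1575.6 + 1018 = 2593.6 kPa.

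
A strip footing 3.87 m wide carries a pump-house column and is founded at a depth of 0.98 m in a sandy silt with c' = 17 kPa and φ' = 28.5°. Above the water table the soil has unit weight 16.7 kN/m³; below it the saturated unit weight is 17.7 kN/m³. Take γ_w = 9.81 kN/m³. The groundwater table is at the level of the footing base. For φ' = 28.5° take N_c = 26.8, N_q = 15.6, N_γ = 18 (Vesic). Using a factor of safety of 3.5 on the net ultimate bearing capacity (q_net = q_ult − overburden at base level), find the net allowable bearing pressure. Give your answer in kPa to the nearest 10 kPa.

Effective surcharge at the founding depth q = γ·D_f = 16.7 × 0.98 = 16.366 kPa.
The water table coincides with the base, so in the self-weight term γ → γ' = 7.89 kN/m³.
q_ult = c·N_c + q·N_q + 0.5·γ·B·N_γ
     = 17 × 26.8 + 16.366 × 15.6 + 0.5 × 7.89 × 3.87 × 18
     = 455.6 + 255.31 + 274.81 = 985.72 kPa.
q_net = 985.72 − 16.366 = 969.35 kPa.
q_all(net) = 969.35 / 3.5 = 276.96 kPa.

q_all(net) ≈ 280 kPa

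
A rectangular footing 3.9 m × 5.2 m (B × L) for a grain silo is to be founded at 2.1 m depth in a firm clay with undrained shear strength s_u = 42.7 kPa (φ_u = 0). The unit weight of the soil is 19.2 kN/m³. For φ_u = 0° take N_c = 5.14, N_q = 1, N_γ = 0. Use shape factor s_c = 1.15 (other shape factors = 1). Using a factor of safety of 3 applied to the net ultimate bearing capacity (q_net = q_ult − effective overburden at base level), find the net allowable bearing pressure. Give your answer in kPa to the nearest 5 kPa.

q_all(net) ≈ 85 kPa

Overburden at base level: q = 19.2 × 2.1 = 40.32 kPa.
Cohesion term c·N_c·s_c = 42.7 × 5.14 × 1.15 = 252.4 kPa; surcharge term q·N_q = 40.32 × 1 = 40.32 kPa.
q_ult = 252.4 + 40.32 = 292.72 kPa.
Net ultimate: q_net = 292.72 − 40.32 = 252.4 kPa.
q_all(net) = 252.4 / 3 = 84.133 kPa.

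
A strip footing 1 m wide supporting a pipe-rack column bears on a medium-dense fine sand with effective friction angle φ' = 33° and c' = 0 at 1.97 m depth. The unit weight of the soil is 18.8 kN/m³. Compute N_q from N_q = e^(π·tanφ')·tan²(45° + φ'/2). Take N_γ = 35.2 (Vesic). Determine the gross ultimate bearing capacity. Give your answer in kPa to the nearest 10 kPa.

tan33° = 0.6494, so N_q = e^(π×0.6494)·tan²(61.5°) = 7.692 × 3.392 = 26.09.
Effective surcharge at the founding depth q = γ·D_f = 18.8 × 1.97 = 37.036 kPa.
q_ult = q·N_q + 0.5·γ·B·N_γ
     = 37.036 × 26.092 + 0.5 × 18.8 × 1 × 35.2
     = 966.34 + 330.88 = 1297.2 kPa.

q_ult ≈ 1300 kPa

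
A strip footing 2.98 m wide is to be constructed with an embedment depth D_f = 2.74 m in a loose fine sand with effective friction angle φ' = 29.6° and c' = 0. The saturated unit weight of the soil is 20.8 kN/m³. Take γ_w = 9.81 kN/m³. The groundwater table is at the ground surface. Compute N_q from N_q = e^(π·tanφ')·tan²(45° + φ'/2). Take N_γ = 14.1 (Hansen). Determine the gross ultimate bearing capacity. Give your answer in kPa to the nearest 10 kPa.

q_ult ≈ 760 kPa

tan29.6° = 0.5681, so N_q = e^(π×0.5681)·tan²(59.8°) = 5.958 × 2.952 = 17.59.
γ' = 20.8 − 9.81 = 10.99 kN/m³ (submerged throughout). q = 10.99 × 2.74 = 30.113 kPa; the same γ' applies in the ½γBN_γ term.
q·N_q = 30.113 × 17.588 = 529.61 kPa
0.5·γ·B·N_γ = 0.5 × 10.99 × 2.98 × 14.1 = 230.89 kPa
q_ult = 529.61 + 230.89 = 760.5 kPa.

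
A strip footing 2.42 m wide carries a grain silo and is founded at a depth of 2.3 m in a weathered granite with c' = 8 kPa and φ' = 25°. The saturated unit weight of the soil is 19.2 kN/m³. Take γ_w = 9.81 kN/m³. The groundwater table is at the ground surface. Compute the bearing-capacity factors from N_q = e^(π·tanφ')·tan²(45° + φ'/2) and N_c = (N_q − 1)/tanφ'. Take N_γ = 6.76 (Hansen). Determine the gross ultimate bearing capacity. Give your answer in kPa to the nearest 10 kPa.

tan25° = 0.4663, so N_q = e^(π×0.4663)·tan²(57.5°) = 4.327 × 2.464 = 10.66.
N_c = (10.66 − 1)/tan25° = 20.72.
With the water table at the surface the whole profile is submerged: γ' = 19.2 − 9.81 = 9.39 kN/m³, so q = γ'·D_f = 21.597 kPa; the same γ' applies in the ½γBN_γ term.
q_ult = c·N_c + q·N_q + 0.5·γ·B·N_γ
     = 8 × 20.721 + 21.597 × 10.662 + 0.5 × 9.39 × 2.42 × 6.76
     = 165.76 + 230.27 + 76.806 = 472.84 kPa.

q_ult ≈ 470 kPa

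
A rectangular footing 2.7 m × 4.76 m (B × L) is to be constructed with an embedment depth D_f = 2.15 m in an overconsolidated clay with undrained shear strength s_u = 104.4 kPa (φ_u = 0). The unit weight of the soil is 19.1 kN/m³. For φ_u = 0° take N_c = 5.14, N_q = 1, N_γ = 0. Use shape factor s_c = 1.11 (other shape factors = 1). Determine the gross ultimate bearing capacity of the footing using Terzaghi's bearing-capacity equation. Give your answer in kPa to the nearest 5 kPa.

q_ult ≈ 635 kPa

q = γ·D_f = 19.1 × 2.15 = 41.065 kPa.
c·N_c·s_c = 104.4 × 5.14 × 1.11 = 595.64 kPa
q·N_q = 41.065 × 1 = 41.065 kPa
q_ult = 595.64 + 41.065 = 636.71 kPa.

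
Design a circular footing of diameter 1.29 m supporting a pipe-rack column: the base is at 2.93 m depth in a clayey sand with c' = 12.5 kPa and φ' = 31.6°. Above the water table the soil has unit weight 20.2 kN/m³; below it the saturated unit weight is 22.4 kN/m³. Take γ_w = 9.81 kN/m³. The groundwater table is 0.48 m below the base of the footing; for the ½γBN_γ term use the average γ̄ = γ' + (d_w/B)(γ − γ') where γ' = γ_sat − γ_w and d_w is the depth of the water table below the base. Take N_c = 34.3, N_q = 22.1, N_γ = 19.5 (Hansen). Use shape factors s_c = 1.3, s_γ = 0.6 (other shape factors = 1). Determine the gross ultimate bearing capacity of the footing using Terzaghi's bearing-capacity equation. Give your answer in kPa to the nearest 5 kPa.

q_ult ≈ 1980 kPa

Effective surcharge at the founding depth q = γ·D_f = 20.2 × 2.93 = 59.186 kPa.
With d_w = 0.48 m < B, γ̄ = 12.59 + (0.48/1.29) × (20.2 − 12.59) = 15.422 kN/m³.
q_ult = c·N_c·s_c + q·N_q + 0.5·γ·B·N_γ·s_γ
     = 12.5 × 34.3 × 1.3 + 59.186 × 22.1 + 0.5 × 15.422 × 1.29 × 19.5 × 0.6
     = 557.38 + 1308 + 116.38 = 1981.8 kPa.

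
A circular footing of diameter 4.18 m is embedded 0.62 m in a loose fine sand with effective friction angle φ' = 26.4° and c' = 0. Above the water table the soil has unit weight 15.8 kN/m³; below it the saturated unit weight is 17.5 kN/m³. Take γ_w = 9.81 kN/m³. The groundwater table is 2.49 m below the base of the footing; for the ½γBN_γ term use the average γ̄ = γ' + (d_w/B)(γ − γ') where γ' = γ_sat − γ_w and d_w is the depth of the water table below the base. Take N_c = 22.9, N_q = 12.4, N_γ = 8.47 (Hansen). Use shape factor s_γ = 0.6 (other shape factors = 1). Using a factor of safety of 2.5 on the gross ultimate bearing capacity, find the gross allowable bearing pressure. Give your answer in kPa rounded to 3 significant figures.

q = γ·D_f = 15.8 × 0.62 = 9.796 kPa.
γ' = 7.69 kN/m³; averaging over the depth B below the base, γ̄ = γ' + (d_w/B)(γ − γ') = 12.521 kN/m³.
q·N_q = 9.796 × 12.4 = 121.47 kPa
0.5·γ·B·N_γ·s_γ = 0.5 × 12.521 × 4.18 × 8.47 × 0.6 = 132.99 kPa
q_ult = 121.47 + 132.99 = 254.46 kPa.
q_all = 254.46 / 2.5 = 101.78 kPa.

q_all ≈ 102 kPa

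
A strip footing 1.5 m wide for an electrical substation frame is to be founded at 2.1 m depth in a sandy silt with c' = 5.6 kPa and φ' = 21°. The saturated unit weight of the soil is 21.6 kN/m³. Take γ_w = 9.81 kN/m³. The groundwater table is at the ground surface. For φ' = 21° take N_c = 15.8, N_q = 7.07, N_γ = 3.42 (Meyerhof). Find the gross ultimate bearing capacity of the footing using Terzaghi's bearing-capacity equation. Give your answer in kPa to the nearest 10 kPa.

γ' = 21.6 − 9.81 = 11.79 kN/m³ (submerged throughout). q = 11.79 × 2.1 = 24.759 kPa; the same γ' applies in the ½γBN_γ term.
c·N_c = 5.6 × 15.8 = 88.48 kPa
q·N_q = 24.759 × 7.07 = 175.05 kPa
0.5·γ·B·N_γ = 0.5 × 11.79 × 1.5 × 3.42 = 30.241 kPa
q_ult = 88.48 + 175.05 + 30.241 = 293.77 kPa.

q_ult ≈ 290 kPa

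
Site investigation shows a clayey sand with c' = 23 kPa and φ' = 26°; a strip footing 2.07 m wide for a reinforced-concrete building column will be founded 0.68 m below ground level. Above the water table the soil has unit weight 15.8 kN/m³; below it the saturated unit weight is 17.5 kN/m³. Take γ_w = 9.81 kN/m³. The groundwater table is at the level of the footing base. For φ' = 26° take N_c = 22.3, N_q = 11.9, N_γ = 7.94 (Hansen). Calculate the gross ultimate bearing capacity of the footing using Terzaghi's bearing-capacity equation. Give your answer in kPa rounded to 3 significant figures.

q_ult ≈ 704 kPa

q = γ·D_f = 15.8 × 0.68 = 10.744 kPa.
For the ½γBN_γ term take γ' = 17.5 − 9.81 = 7.69 kN/m³ (soil below base is submerged).
c·N_c = 23 × 22.3 = 512.9 kPa
q·N_q = 10.744 × 11.9 = 127.85 kPa
0.5·γ·B·N_γ = 0.5 × 7.69 × 2.07 × 7.94 = 63.196 kPa
q_ult = 512.9 + 127.85 + 63.196 = 703.95 kPa.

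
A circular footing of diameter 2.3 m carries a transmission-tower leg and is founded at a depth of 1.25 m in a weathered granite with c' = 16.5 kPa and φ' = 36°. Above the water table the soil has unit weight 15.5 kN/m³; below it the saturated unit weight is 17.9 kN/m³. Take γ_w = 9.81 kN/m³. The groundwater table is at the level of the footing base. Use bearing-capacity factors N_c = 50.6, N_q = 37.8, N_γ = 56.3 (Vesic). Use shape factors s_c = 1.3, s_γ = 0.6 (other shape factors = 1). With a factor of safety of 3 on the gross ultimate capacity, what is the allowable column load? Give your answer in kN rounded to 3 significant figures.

Overburden at base level: q = 15.5 × 1.25 = 19.375 kPa.
Below the base the soil is submerged, so the ½γBN_γ term uses γ' = 17.9 − 9.81 = 8.09 kN/m³.
Cohesion term c·N_c·s_c = 16.5 × 50.6 × 1.3 = 1085.4 kPa; surcharge term q·N_q = 19.375 × 37.8 = 732.38 kPa; self-weight term 0.5·γ·B·N_γ·s_γ = 0.5 × 8.09 × 2.3 × 56.3 × 0.6 = 314.27 kPa.
q_ult = 1085.4 + 732.38 + 314.27 = 2132 kPa.
Gross allowable pressure q_all = 2132 / 3 = 710.67 kPa.
Footing area = 4.1548 m², so allowable column load = 710.67 × 4.1548 = 2952.7 kN.

P_all ≈ 2950 kN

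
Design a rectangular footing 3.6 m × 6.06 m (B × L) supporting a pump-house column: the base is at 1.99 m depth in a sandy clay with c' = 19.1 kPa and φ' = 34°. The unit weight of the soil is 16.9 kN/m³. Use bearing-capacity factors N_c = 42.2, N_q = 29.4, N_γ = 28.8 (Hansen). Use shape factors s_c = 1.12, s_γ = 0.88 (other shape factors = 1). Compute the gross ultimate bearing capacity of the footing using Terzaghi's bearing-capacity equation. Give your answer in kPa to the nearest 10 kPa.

q_ult ≈ 2660 kPa

q = γ·D_f = 16.9 × 1.99 = 33.631 kPa.
c·N_c·s_c = 19.1 × 42.2 × 1.12 = 902.74 kPa
q·N_q = 33.631 × 29.4 = 988.75 kPa
0.5·γ·B·N_γ·s_γ = 0.5 × 16.9 × 3.6 × 28.8 × 0.88 = 770.96 kPa
q_ult = 902.74 + 988.75 + 770.96 = 2662.5 kPa.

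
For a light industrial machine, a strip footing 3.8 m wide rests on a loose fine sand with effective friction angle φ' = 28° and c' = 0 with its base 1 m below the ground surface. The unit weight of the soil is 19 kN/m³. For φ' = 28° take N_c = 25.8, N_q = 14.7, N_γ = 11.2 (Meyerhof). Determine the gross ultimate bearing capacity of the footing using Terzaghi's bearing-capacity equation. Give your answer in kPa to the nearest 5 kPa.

Effective surcharge at the founding depth q = γ·D_f = 19 × 1 = 19 kPa.
q_ult = q·N_q + 0.5·γ·B·N_γ
     = 19 × 14.7 + 0.5 × 19 × 3.8 × 11.2
     = 279.3 + 404.32 = 683.62 kPa.

q_ult ≈ 685 kPa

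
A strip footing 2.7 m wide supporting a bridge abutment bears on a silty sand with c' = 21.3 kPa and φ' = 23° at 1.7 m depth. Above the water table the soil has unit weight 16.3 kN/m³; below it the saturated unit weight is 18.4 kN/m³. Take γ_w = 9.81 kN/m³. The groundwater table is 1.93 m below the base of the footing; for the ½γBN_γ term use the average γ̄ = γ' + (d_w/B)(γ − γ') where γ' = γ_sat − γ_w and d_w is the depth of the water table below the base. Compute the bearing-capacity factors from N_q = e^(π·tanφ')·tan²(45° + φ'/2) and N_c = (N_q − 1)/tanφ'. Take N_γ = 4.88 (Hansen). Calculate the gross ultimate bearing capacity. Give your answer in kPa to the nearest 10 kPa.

tan23° = 0.4245, so N_q = e^(π×0.4245)·tan²(56.5°) = 3.794 × 2.283 = 8.66.
N_c = (8.66 − 1)/tan23° = 18.05.
Effective surcharge at the founding depth q = γ·D_f = 16.3 × 1.7 = 27.71 kPa.
With d_w = 1.93 m < B, γ̄ = 8.59 + (1.93/2.7) × (16.3 − 8.59) = 14.101 kN/m³.
q_ult = c·N_c + q·N_q + 0.5·γ·B·N_γ
     = 21.3 × 18.049 + 27.71 × 8.6612 + 0.5 × 14.101 × 2.7 × 4.88
     = 384.44 + 240 + 92.899 = 717.34 kPa.

q_ult ≈ 720 kPa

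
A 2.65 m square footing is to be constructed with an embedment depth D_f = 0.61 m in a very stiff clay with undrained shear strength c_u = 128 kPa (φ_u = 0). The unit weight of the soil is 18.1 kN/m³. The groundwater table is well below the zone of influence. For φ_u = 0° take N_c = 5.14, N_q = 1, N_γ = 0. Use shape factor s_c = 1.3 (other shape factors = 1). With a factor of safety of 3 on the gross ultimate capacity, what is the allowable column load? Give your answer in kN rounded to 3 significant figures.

P_all ≈ 2030 kN

q = γ·D_f = 18.1 × 0.61 = 11.041 kPa.
c·N_c·s_c = 128 × 5.14 × 1.3 = 855.3 kPa
q·N_q = 11.041 × 1 = 11.041 kPa
q_ult = 855.3 + 11.041 = 866.34 kPa.
Gross allowable pressure q_all = 866.34 / 3 = 288.78 kPa.
Footing area = 7.0225 m², so allowable column load = 288.78 × 7.0225 = 2028 kN.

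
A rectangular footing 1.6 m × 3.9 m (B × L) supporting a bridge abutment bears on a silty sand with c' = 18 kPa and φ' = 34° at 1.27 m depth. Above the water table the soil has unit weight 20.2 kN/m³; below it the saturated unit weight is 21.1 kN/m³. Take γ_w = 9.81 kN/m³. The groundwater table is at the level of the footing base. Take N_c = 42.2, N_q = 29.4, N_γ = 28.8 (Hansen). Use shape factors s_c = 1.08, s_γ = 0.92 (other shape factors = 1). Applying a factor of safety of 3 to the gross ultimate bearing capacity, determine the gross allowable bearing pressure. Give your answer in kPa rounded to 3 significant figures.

Overburden at base level: q = 20.2 × 1.27 = 25.654 kPa.
Below the base the soil is submerged, so the ½γBN_γ term uses γ' = 21.1 − 9.81 = 11.29 kN/m³.
Cohesion term c·N_c·s_c = 18 × 42.2 × 1.08 = 820.37 kPa; surcharge term q·N_q = 25.654 × 29.4 = 754.23 kPa; self-weight term 0.5·γ·B·N_γ·s_γ = 0.5 × 11.29 × 1.6 × 28.8 × 0.92 = 239.31 kPa.
q_ult = 820.37 + 754.23 + 239.31 = 1813.9 kPa.
q_all = q_ult / FS = 1813.9 / 3 = 604.64 kPa.

q_all ≈ 605 kPa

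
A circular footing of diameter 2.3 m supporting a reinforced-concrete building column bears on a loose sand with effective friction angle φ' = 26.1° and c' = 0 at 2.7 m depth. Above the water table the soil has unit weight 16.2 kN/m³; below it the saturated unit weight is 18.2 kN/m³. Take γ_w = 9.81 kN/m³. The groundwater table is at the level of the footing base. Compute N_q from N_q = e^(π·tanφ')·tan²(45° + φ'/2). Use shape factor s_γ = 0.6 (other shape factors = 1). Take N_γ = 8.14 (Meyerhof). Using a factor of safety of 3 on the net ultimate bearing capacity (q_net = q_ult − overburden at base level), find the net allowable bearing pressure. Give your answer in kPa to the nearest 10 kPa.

q_all(net) ≈ 180 kPa

N_q = e^(π·tan26.1°)·tan²(58.05°) = 11.98.
q = γ·D_f = 16.2 × 2.7 = 43.74 kPa.
For the ½γBN_γ term take γ' = 18.2 − 9.81 = 8.39 kN/m³ (soil below base is submerged).
q·N_q = 43.74 × 11.981 = 524.07 kPa
0.5·γ·B·N_γ·s_γ = 0.5 × 8.39 × 2.3 × 8.14 × 0.6 = 47.123 kPa
q_ult = 524.07 + 47.123 = 571.19 kPa.
q_net = 571.19 − 43.74 = 527.45 kPa.
q_all(net) = 527.45 / 3 = 175.82 kPa.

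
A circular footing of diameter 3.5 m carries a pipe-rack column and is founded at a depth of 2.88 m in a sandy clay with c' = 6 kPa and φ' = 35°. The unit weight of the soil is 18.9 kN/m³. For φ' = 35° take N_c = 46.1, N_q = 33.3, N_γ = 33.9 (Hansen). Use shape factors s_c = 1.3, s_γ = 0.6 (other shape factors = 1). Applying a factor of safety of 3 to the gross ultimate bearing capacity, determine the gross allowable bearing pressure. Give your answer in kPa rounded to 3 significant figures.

q_all ≈ 948 kPa

Effective surcharge at the founding depth q = γ·D_f = 18.9 × 2.88 = 54.432 kPa.
q_ult = c·N_c·s_c + q·N_q + 0.5·γ·B·N_γ·s_γ
     = 6 × 46.1 × 1.3 + 54.432 × 33.3 + 0.5 × 18.9 × 3.5 × 33.9 × 0.6
     = 359.58 + 1812.6 + 672.75 = 2844.9 kPa.
q_all = q_ult / FS = 2844.9 / 3 = 948.3 kPa.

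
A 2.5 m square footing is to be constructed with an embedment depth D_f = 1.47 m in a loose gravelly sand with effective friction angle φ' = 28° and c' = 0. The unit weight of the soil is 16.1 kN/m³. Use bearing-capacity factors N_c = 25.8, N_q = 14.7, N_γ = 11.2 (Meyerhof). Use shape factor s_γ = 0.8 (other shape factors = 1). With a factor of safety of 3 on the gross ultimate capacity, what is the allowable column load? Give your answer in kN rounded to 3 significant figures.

P_all ≈ 1100 kN

Effective surcharge at the founding depth q = γ·D_f = 16.1 × 1.47 = 23.667 kPa.
q_ult = q·N_q + 0.5·γ·B·N_γ·s_γ
     = 23.667 × 14.7 + 0.5 × 16.1 × 2.5 × 11.2 × 0.8
     = 347.9 + 180.32 = 528.22 kPa.
Gross allowable pressure q_all = 528.22 / 3 = 176.07 kPa.
Footing area = 6.25 m², so allowable column load = 176.07 × 6.25 = 1100.5 kN.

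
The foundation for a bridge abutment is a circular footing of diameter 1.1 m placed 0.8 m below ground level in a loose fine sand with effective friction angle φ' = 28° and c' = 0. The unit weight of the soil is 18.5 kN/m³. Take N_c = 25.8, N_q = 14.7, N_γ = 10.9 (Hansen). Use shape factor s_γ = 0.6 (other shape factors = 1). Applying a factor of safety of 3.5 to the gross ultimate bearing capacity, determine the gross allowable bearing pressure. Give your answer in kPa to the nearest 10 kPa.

q = γ·D_f = 18.5 × 0.8 = 14.8 kPa.
q·N_q = 14.8 × 14.7 = 217.56 kPa
0.5·γ·B·N_γ·s_γ = 0.5 × 18.5 × 1.1 × 10.9 × 0.6 = 66.544 kPa
q_ult = 217.56 + 66.544 = 284.1 kPa.
q_all = q_ult / FS = 284.1 / 3.5 = 81.173 kPa.

q_all ≈ 80 kPa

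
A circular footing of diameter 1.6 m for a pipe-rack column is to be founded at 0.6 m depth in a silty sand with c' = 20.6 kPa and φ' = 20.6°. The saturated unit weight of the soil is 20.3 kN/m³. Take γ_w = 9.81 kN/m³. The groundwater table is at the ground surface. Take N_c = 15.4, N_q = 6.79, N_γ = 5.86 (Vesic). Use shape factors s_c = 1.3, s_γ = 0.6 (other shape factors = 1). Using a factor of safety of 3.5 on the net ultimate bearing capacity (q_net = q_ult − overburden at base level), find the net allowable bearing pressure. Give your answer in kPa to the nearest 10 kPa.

q_all(net) ≈ 140 kPa

Water table at ground surface, so effective unit weight γ' = 20.3 − 9.81 = 10.49 kN/m³ is used throughout; overburden q = 10.49 × 0.6 = 6.294 kPa; the same γ' applies in the ½γBN_γ term.
Cohesion term c·N_c·s_c = 20.6 × 15.4 × 1.3 = 412.41 kPa; surcharge term q·N_q = 6.294 × 6.79 = 42.736 kPa; self-weight term 0.5·γ·B·N_γ·s_γ = 0.5 × 10.49 × 1.6 × 5.86 × 0.6 = 29.506 kPa.
q_ult = 412.41 + 42.736 + 29.506 = 484.65 kPa.
q_net = 484.65 − 6.294 = 478.36 kPa.
q_all(net) = 478.36 / 3.5 = 136.67 kPa.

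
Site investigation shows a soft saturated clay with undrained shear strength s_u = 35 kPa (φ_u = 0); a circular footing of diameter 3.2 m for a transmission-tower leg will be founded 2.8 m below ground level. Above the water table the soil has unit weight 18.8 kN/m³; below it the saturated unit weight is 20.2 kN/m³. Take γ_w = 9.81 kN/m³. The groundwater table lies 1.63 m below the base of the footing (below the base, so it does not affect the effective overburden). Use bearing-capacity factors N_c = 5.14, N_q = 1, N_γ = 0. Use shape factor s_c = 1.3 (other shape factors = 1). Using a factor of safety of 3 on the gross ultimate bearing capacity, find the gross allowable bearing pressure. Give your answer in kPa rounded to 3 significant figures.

q_all ≈ 95.5 kPa

Effective surcharge at the founding depth q = γ·D_f = 18.8 × 2.8 = 52.64 kPa.
q_ult = c·N_c·s_c + q·N_q
     = 35 × 5.14 × 1.3 + 52.64 × 1
     = 233.87 + 52.64 = 286.51 kPa.
q_all = 286.51 / 3 = 95.503 kPa.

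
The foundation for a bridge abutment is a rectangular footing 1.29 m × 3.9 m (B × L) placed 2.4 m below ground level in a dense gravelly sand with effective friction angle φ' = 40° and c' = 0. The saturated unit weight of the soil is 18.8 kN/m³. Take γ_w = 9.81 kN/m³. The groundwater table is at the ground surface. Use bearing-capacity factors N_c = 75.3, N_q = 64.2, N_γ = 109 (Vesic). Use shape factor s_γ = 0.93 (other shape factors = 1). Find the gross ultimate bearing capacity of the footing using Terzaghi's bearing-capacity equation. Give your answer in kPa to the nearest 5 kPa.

q_ult ≈ 1975 kPa

With the water table at the surface the whole profile is submerged: γ' = 18.8 − 9.81 = 8.99 kN/m³, so q = γ'·D_f = 21.576 kPa; the same γ' applies in the ½γBN_γ term.
q_ult = q·N_q + 0.5·γ·B·N_γ·s_γ
     = 21.576 × 64.2 + 0.5 × 8.99 × 1.29 × 109 × 0.93
     = 1385.2 + 587.8 = 1973 kPa.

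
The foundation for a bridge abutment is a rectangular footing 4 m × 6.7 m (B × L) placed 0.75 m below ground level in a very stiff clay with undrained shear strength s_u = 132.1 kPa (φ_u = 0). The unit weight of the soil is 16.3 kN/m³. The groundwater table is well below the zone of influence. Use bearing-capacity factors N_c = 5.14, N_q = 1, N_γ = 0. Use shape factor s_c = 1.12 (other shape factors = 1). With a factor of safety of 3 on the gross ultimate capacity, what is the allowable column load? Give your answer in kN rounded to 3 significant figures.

P_all ≈ 6900 kN

Effective surcharge at the founding depth q = γ·D_f = 16.3 × 0.75 = 12.225 kPa.
q_ult = c·N_c·s_c + q·N_q
     = 132.1 × 5.14 × 1.12 + 12.225 × 1
     = 760.47 + 12.225 = 772.7 kPa.
Gross allowable pressure q_all = 772.7 / 3 = 257.57 kPa.
Footing area = 26.8 m², so allowable column load = 257.57 × 26.8 = 6902.8 kN.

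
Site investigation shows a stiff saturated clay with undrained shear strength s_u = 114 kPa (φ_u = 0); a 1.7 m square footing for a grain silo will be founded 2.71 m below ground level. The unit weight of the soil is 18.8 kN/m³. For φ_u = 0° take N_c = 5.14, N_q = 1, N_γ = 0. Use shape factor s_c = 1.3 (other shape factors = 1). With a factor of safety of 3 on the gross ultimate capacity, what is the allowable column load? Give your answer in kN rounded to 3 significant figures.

P_all ≈ 783 kN

Effective surcharge at the founding depth q = γ·D_f = 18.8 × 2.71 = 50.948 kPa.
q_ult = c·N_c·s_c + q·N_q
     = 114 × 5.14 × 1.3 + 50.948 × 1
     = 761.75 + 50.948 = 812.7 kPa.
Gross allowable pressure q_all = 812.7 / 3 = 270.9 kPa.
Footing area = 2.89 m², so allowable column load = 270.9 × 2.89 = 782.9 kN.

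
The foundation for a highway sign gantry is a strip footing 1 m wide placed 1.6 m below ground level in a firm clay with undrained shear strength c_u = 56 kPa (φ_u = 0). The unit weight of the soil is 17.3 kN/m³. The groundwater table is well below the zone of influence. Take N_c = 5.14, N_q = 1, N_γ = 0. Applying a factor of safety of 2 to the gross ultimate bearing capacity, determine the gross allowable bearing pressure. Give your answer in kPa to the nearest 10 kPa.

q_all ≈ 160 kPa

q = γ·D_f = 17.3 × 1.6 = 27.68 kPa.
c·N_c = 56 × 5.14 = 287.84 kPa
q·N_q = 27.68 × 1 = 27.68 kPa
q_ult = 287.84 + 27.68 = 315.52 kPa.
q_all = q_ult / FS = 315.52 / 2 = 157.76 kPa.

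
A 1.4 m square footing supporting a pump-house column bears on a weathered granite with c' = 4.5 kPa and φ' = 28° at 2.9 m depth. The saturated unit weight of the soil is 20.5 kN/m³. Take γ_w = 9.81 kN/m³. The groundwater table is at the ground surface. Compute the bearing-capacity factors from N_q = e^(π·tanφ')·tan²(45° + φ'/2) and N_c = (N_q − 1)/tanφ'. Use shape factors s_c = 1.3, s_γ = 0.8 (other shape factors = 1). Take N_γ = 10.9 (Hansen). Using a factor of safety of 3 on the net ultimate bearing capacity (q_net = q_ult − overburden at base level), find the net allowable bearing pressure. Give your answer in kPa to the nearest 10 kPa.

N_q = e^(π·tan28°)·tan²(59°) = 14.72; N_c = (N_q − 1)/tanφ' = 25.8.
Water table at ground surface, so effective unit weight γ' = 20.5 − 9.81 = 10.69 kN/m³ is used throughout; overburden q = 10.69 × 2.9 = 31.001 kPa; the same γ' applies in the ½γBN_γ term.
Cohesion term c·N_c·s_c = 4.5 × 25.803 × 1.3 = 150.95 kPa; surcharge term q·N_q = 31.001 × 14.72 = 456.33 kPa; self-weight term 0.5·γ·B·N_γ·s_γ = 0.5 × 10.69 × 1.4 × 10.9 × 0.8 = 65.252 kPa.
q_ult = 150.95 + 456.33 + 65.252 = 672.53 kPa.
q_net = 672.53 − 31.001 = 641.53 kPa.
q_all(net) = 641.53 / 3 = 213.84 kPa.

q_all(net) ≈ 210 kPa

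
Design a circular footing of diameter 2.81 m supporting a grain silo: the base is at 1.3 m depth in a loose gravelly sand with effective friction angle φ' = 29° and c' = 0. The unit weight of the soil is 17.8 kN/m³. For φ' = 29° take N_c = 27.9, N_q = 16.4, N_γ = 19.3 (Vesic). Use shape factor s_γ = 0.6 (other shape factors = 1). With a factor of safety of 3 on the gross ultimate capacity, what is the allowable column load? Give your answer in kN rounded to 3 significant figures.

P_all ≈ 1380 kN

Overburden at base level: q = 17.8 × 1.3 = 23.14 kPa.
Surcharge term q·N_q = 23.14 × 16.4 = 379.5 kPa; self-weight term 0.5·γ·B·N_γ·s_γ = 0.5 × 17.8 × 2.81 × 19.3 × 0.6 = 289.6 kPa.
q_ult = 379.5 + 289.6 = 669.1 kPa.
Gross allowable pressure q_all = 669.1 / 3 = 223.03 kPa.
Footing area = 6.2016 m², so allowable column load = 223.03 × 6.2016 = 1383.2 kN.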